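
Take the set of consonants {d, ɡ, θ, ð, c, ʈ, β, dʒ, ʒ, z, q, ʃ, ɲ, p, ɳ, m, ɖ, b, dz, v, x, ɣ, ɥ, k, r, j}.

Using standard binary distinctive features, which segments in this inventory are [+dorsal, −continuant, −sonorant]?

ɡ, c, q, k

The [+dorsal] segments are /ɡ, c, q, ɲ, x, ɣ, ɥ, k, j/.
Of those, [−continuant] gives /ɡ, c, q, ɲ, k/.
Of those, [−sonorant] leaves /ɡ, c, q, k/.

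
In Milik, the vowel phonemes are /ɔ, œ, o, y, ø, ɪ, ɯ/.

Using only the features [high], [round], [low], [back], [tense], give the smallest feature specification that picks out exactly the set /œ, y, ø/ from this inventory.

Every target segment is [−back], [+round]; each remaining inventory member fails at least one of these. Each conjunct is needed — [+round] alone would also admit /ɔ, o/; [−back] alone would also admit /ɪ/ — and no other single listed feature has exactly this extension, so two is the minimum.

[−back, +round]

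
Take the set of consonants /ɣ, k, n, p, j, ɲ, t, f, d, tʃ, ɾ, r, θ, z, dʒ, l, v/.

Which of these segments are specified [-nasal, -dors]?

p, t, f, d, tʃ, ɾ, r, θ, z, dʒ, l, v

Eliminate segments failing any feature: /ɣ, k, j/ are [+dorsal]; /n, ɲ/ are [+nasal]. The remaining /p, t, f, d, tʃ, ɾ, r, θ, z, dʒ, l, v/ satisfy [-nasal], [-dorsal].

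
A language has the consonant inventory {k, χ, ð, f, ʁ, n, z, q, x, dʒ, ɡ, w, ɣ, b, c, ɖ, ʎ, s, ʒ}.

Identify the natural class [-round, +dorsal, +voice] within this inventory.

ʁ, ɡ, ɣ, ʎ

Eliminate segments failing any feature: /k, χ, q, x, c/ are [-voice]; /ð, f, n, z, dʒ, b, ɖ, s, ʒ/ are [-dorsal]; /w/ is [+round]. The remaining /ʁ, ɡ, ɣ, ʎ/ satisfy [-round], [+dorsal], [+voice].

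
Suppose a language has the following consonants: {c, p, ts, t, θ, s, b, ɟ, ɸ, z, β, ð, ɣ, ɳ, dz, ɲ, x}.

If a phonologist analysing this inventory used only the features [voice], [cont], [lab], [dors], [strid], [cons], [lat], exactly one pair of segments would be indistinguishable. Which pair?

On the given features, /ɲ/ and /ɟ/ have an identical profile: [+voice], [−continuant], [−labial], [+dorsal], [−strident], [+consonantal], [−lateral]. No other two segments in the inventory coincide on all 7 features. (They do differ in [sonorant] and [nasal], which are not among the given features.)

ɲ, ɟ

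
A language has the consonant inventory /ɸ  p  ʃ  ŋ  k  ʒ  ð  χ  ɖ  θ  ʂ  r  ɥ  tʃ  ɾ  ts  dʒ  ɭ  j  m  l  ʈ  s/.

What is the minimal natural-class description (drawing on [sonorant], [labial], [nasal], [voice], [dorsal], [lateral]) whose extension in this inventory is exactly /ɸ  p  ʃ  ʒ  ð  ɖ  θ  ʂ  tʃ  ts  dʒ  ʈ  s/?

[-sonorant, -dorsal]

/ɸ, p, ʃ, ʒ, ð, ɖ, θ, ʂ, tʃ, ts, dʒ, ʈ, s/ are all [-sonorant], [-dorsal], and no other segment in the inventory matches both values. Dropping any one of them over-generates: [-dorsal] alone would also admit /r, ɾ, ɭ, m, …/; [-sonorant] alone would also admit /k, χ/. No other single listed feature picks out exactly this set either, so fewer than two features will not do.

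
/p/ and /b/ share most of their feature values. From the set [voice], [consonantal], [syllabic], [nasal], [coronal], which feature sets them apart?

[voice]

The two segments share [+consonantal], [-syllabic], [-nasal], [-coronal]. The only feature from the list on which they differ: /p/ is [-voice] while /b/ is [+voice].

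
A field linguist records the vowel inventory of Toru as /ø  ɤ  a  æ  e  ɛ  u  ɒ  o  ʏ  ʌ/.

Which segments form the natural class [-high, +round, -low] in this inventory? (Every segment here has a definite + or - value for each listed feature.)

Checking each segment against [-high], [+round], [-low]: /ø/ (mid front rounded tense vowel), /o/ (mid back rounded tense vowel) satisfy every feature; every other segment in the inventory fails at least one.

ø, o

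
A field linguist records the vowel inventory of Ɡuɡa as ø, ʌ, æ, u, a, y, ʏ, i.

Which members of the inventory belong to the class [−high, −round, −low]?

Eliminate segments failing any feature: /ø/ is [+round]; /æ, a/ are [+low]; /u, y, ʏ, i/ are [+high]. The remaining /ʌ/ satisfy [−high], [−round], [−low].

ʌ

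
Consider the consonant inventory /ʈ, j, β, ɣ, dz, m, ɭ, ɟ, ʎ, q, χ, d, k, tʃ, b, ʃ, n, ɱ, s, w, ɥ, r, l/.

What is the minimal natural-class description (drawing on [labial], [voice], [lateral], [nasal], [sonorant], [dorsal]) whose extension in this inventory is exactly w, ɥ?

[+labial, +dorsal]

Every target segment is [+labial], [+dorsal]; each remaining inventory member fails at least one of these. Each conjunct is needed — [+dorsal] alone would also admit /j, ɣ, ɟ, ʎ, …/; [+labial] alone would also admit /β, m, b, ɱ/ — and no other single listed feature has exactly this extension, so two is the minimum.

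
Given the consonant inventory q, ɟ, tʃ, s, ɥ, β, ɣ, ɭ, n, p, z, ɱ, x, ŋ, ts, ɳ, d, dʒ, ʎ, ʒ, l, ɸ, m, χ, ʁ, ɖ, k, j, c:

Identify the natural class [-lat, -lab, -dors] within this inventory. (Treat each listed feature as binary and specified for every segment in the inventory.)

Eliminate segments failing any feature: /q, ɟ, ɣ, x, ŋ, χ, ʁ, k, j, c/ are [+dorsal]; /ɥ, β, p, ɱ, ɸ, m/ are [+labial]; /ɭ, ʎ, l/ are [+lateral]. The remaining /tʃ, s, n, z, ts, ɳ, d, dʒ, ʒ, ɖ/ satisfy [-lateral], [-labial], [-dorsal].

tʃ, s, n, z, ts, ɳ, d, dʒ, ʒ, ɖ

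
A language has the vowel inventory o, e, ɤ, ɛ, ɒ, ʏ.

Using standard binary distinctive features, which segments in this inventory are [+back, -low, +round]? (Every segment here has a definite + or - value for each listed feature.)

o

Eliminate segments failing any feature: /e, ɛ, ʏ/ are [-back]; /ɤ/ is [-round]; /ɒ/ is [+low]. The remaining /o/ satisfy [+back], [-low], [+round].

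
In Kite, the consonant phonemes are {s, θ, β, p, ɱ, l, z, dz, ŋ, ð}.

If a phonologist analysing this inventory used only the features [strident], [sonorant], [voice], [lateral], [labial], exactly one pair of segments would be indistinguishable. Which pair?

dz, z

/dz/ (voiced alveolar affricate) and /z/ (voiced alveolar fricative) are both [+strident], [−sonorant], [+voice], [−lateral], [−labial], so none of the listed features separates them. (They do differ in [continuant], which is not among the given features.) Every other pair in the inventory differs on at least one listed feature.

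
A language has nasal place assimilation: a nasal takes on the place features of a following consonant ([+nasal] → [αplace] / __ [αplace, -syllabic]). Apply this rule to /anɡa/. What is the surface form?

[aŋɡa]

The only nasal preceding a consonant is /n/ before /ɡ/. /ɡ/ is [+dorsal], so /n/ → /ŋ/, giving [aŋɡa].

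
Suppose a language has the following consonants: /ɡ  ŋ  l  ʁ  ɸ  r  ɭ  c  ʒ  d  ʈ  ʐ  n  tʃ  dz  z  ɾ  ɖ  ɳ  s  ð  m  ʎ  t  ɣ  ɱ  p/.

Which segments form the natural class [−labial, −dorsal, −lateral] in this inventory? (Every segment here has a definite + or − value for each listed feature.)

Checking each segment against [−labial], [−dorsal], [−lateral]: /r/ (alveolar trill), /ʒ/ (voiced postalveolar fricative), /d/ (voiced alveolar stop), /ʈ/ (voiceless retroflex stop), /ʐ/ (voiced retroflex fricative), /n/ (alveolar nasal), among others, satisfy every feature; every other segment in the inventory fails at least one.

r, ʒ, d, ʈ, ʐ, n, tʃ, dz, z, ɾ, ɖ, ɳ, s, ð, t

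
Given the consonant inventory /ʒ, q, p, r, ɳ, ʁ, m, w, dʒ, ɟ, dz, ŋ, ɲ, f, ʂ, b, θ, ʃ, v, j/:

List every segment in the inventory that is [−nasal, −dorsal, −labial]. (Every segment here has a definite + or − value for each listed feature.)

Eliminate segments failing any feature: /q, ʁ, w, ɟ, j/ are [+dorsal]; /p, f, b, v/ are [+labial]; /ɳ, m, ŋ, ɲ/ are [+nasal]. The remaining /ʒ, r, dʒ, dz, ʂ, θ, ʃ/ satisfy [−nasal], [−dorsal], [−labial].

ʒ, r, dʒ, dz, ʂ, θ, ʃ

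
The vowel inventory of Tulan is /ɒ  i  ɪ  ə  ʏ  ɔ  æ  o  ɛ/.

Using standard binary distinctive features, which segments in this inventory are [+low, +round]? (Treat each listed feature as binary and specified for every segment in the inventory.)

Checking each segment against [+low], [+round]: /ɒ/ (low back rounded vowel) satisfies every feature; every other segment in the inventory fails at least one.

ɒ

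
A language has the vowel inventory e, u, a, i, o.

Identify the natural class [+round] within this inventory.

The [+round] segments here are /u, o/; the remaining /e, a, i/ are [−round].

u, o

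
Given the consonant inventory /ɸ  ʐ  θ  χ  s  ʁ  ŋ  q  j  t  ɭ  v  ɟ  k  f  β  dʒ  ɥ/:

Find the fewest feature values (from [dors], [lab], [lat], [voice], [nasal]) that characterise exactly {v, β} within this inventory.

/v, β/ are all [+voice], [+labial], [-dorsal], and no other segment in the inventory matches all three values. Dropping any one of them over-generates: [+labial, -dorsal] alone would also admit /ɸ, f/; [+voice, -dorsal] alone would also admit /ʐ, ɭ, dʒ/; [+voice, +labial] alone would also admit /ɥ/. No other combination of two listed features picks out exactly this set either, so fewer than three features will not do.

[+voice, +lab, -dors]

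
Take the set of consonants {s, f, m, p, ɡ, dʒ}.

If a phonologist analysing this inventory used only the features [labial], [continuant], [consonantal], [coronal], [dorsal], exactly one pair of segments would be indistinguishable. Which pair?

/p/ (voiceless bilabial stop) and /m/ (bilabial nasal) are both [+labial], [−continuant], [+consonantal], [−coronal], [−dorsal], so none of the listed features separates them. (They do differ in [sonorant], [voice] and [nasal], which are not among the given features.) Every other pair in the inventory differs on at least one listed feature.

p, m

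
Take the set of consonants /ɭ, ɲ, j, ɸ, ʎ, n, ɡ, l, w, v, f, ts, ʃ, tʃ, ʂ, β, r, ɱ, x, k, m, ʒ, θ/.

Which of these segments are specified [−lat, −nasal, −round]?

j, ɸ, ɡ, v, f, ts, ʃ, tʃ, ʂ, β, r, x, k, ʒ, θ

The [−lateral] segments are /ɲ, j, ɸ, n, ɡ, w, v, f, ts, ʃ, tʃ, ʂ, β, r, ɱ, x, k, m, ʒ, θ/.
Then [−nasal] gives /j, ɸ, ɡ, w, v, f, ts, ʃ, tʃ, ʂ, β, r, x, k, ʒ, θ/.
Then [−round] leaves /j, ɸ, ɡ, v, f, ts, ʃ, tʃ, ʂ, β, r, x, k, ʒ, θ/.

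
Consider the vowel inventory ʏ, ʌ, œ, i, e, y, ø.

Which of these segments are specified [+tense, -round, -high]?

Checking each segment against [+tense], [-round], [-high]: /e/ (mid front unrounded tense vowel) satisfies every feature; every other segment in the inventory fails at least one.

e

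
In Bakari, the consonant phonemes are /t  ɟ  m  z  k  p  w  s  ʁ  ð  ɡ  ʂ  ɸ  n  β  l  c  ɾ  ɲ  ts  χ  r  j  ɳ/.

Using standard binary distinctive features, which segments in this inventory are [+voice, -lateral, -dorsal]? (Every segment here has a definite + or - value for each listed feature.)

The [+voice] segments are /ɟ, m, z, w, ʁ, ð, ɡ, n, β, l, ɾ, ɲ, r, j, ɳ/.
Of those, [-lateral] gives /ɟ, m, z, w, ʁ, ð, ɡ, n, β, ɾ, ɲ, r, j, ɳ/.
Of those, [-dorsal] leaves /m, z, ð, n, β, ɾ, r, ɳ/.

m, z, ð, n, β, ɾ, r, ɳ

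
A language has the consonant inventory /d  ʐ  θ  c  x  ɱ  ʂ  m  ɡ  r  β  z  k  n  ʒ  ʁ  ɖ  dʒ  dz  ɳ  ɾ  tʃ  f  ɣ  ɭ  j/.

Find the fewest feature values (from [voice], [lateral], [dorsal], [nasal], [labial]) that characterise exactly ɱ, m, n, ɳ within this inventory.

The target set is precisely the extension of [+nasal] in this inventory.

[+nasal]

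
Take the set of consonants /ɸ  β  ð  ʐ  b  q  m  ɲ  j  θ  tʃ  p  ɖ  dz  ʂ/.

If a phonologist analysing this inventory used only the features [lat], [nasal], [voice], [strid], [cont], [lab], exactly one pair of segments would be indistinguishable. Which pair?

Both /ð/ and /j/ are [-lateral], [-nasal], [+voice], [-strident], [+continuant], [-labial]. Since the list omits [sonorant] and [dorsal] — which do distinguish the voiced dental fricative from the palatal glide — this pair collapses; all other pairs remain distinct.

ð, j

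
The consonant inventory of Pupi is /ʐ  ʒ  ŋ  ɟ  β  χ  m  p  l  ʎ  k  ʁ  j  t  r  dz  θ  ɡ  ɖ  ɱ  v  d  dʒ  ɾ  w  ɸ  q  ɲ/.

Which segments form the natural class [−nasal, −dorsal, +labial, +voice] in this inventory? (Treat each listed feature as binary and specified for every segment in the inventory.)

Checking each segment against [−nasal], [−dorsal], [+labial], [+voice]: /β/ (voiced bilabial fricative), /v/ (voiced labiodental fricative) satisfy every feature; every other segment in the inventory fails at least one.

β, v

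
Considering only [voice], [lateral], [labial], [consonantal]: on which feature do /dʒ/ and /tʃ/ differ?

/dʒ/ (voiced postalveolar affricate) and /tʃ/ (voiceless postalveolar affricate) agree on [-lateral], [-labial], [+consonantal]. They differ on [voice] (/dʒ/ [+], /tʃ/ [-]).

[voice]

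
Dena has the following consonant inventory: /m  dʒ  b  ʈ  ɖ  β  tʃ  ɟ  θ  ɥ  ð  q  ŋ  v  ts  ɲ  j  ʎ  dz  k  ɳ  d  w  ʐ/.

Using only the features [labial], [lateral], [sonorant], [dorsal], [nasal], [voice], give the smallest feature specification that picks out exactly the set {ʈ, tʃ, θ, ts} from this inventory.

[−voice, −dorsal]

/ʈ, tʃ, θ, ts/ are all [−voice], [−dorsal], and no other segment in the inventory matches both values. Dropping any one of them over-generates: [−dorsal] alone would also admit /m, dʒ, b, ɖ, …/; [−voice] alone would also admit /q, k/. No other single listed feature picks out exactly this set either, so fewer than two features will not do.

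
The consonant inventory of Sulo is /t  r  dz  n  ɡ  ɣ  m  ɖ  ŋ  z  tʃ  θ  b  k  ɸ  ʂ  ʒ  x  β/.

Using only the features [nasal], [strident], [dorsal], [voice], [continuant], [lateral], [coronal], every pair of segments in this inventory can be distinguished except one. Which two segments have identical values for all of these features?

z, ʒ

Both /z/ and /ʒ/ are [-nasal], [+strident], [-dorsal], [+voice], [+continuant], [-lateral], [+coronal]. Since the list omits [anterior] and [distributed] — which do distinguish the voiced alveolar fricative from the voiced postalveolar fricative — this pair collapses; all other pairs remain distinct.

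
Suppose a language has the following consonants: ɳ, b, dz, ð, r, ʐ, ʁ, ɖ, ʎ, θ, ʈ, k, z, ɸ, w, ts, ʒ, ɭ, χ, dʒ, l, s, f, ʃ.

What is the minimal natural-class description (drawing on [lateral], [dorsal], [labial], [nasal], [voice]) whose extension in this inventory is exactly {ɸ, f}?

The class [−voice], [+labial] has exactly /ɸ, f/ as its extension in this inventory. No smaller conjunction from the listed features achieves this: [+labial] alone would also admit /b, w/; [−voice] alone would also admit /θ, ʈ, k, ts, …/; and checking the remaining single features turns up none with this extension.

[−voice, +labial]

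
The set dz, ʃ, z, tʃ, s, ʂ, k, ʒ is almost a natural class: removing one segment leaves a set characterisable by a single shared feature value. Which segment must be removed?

k

The remaining segments after removing /k/ share [+strident]; /k/ (voiceless velar stop) is [−strident]. For every other candidate removal, the leftover set fails to share any single feature value that the removed segment lacks.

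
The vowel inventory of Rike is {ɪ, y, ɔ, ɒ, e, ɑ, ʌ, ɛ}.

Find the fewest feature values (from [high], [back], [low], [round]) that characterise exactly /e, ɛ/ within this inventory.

/e, ɛ/ are all [−high], [−back], and no other segment in the inventory matches both values. Dropping any one of them over-generates: [−back] alone would also admit /ɪ, y/; [−high] alone would also admit /ɔ, ɒ, ɑ, ʌ/. No other single listed feature picks out exactly this set either, so fewer than two features will not do.

[−high, −back]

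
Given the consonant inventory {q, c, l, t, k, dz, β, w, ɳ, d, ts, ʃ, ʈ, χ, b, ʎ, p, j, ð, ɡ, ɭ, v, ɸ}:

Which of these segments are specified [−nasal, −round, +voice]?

Eliminate segments failing any feature: /q, c, t, k, ts, ʃ, ʈ, χ, p, ɸ/ are [−voice]; /w/ is [+round]; /ɳ/ is [+nasal]. The remaining /l, dz, β, d, b, ʎ, j, ð, ɡ, ɭ, v/ satisfy [−nasal], [−round], [+voice].

l, dz, β, d, b, ʎ, j, ð, ɡ, ɭ, v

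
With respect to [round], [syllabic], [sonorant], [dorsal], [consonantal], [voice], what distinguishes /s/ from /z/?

/s/ (voiceless alveolar fricative) and /z/ (voiced alveolar fricative) agree on [-round], [-syllabic], [-sonorant], [-dorsal], [+consonantal]. They differ on [voice] (/s/ [-], /z/ [+]).

[voice]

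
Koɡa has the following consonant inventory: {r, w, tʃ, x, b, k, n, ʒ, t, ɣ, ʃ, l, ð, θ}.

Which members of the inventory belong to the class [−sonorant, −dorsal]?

Checking each segment against [−sonorant], [−dorsal]: /tʃ/ (voiceless postalveolar affricate), /b/ (voiced bilabial stop), /ʒ/ (voiced postalveolar fricative), /t/ (voiceless alveolar stop), /ʃ/ (voiceless postalveolar fricative), /ð/ (voiced dental fricative), among others, satisfy every feature; every other segment in the inventory fails at least one.

tʃ, b, ʒ, t, ʃ, ð, θ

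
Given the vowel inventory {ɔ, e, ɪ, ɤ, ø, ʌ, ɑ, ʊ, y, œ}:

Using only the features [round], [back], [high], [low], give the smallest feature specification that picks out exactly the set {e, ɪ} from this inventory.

[-back, -round]

The class [-back], [-round] has exactly /e, ɪ/ as its extension in this inventory. No smaller conjunction from the listed features achieves this: [-round] alone would also admit /ɤ, ʌ, ɑ/; [-back] alone would also admit /ø, y, œ/; and checking the remaining single features turns up none with this extension.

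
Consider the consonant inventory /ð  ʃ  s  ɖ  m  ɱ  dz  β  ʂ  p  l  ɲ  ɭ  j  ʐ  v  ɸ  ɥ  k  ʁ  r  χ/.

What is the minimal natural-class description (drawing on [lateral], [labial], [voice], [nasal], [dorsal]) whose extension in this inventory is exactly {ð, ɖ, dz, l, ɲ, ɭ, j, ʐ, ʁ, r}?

/ð, ɖ, dz, l, ɲ, ɭ, j, ʐ, ʁ, r/ are all [+voice], [-labial], and no other segment in the inventory matches both values. Dropping any one of them over-generates: [-labial] alone would also admit /ʃ, s, ʂ, k, …/; [+voice] alone would also admit /m, ɱ, β, v, …/. No other single listed feature picks out exactly this set either, so fewer than two features will not do.

[+voice, -labial]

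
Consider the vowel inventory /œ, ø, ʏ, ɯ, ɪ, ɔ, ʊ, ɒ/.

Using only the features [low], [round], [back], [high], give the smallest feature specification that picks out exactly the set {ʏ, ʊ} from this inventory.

The class [+high], [+round] has exactly /ʏ, ʊ/ as its extension in this inventory. No smaller conjunction from the listed features achieves this: [+round] alone would also admit /œ, ø, ɔ, ɒ/; [+high] alone would also admit /ɯ, ɪ/; and checking the remaining single features turns up none with this extension.

[+high, +round]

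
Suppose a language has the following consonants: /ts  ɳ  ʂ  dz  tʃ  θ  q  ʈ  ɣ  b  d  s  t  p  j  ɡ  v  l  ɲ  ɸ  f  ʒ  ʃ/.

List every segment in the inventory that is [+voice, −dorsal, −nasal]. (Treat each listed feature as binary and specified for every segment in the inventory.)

dz, b, d, v, l, ʒ

Eliminate segments failing any feature: /ts, ʂ, tʃ, θ, q, ʈ, s, t, p, ɸ, f, ʃ/ are [−voice]; /ɳ/ is [+nasal]; /ɣ, j, ɡ, ɲ/ are [+dorsal]. The remaining /dz, b, d, v, l, ʒ/ satisfy [+voice], [−dorsal], [−nasal].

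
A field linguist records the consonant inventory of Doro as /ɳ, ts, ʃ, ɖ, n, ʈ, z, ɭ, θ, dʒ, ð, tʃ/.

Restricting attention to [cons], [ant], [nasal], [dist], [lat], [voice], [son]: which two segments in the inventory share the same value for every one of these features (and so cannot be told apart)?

tʃ, ʃ

On the given features, /tʃ/ and /ʃ/ have an identical profile: [+consonantal], [−anterior], [−nasal], [+distributed], [−lateral], [−voice], [−sonorant]. No other two segments in the inventory coincide on all 7 features. (They do differ in [continuant], which is not among the given features.)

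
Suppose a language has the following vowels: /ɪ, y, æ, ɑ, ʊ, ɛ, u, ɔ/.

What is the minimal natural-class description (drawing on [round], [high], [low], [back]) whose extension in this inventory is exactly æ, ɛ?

Every target segment is [-high], [-back]; each remaining inventory member fails at least one of these. Each conjunct is needed — [-back] alone would also admit /ɪ, y/; [-high] alone would also admit /ɑ, ɔ/ — and no other single listed feature has exactly this extension, so two is the minimum.

[-high, -back]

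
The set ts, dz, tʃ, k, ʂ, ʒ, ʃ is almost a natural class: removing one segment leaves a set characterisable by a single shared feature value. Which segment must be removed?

The remaining segments after removing /k/ share [+strident]; /k/ (voiceless velar stop) is [-strident]. For every other candidate removal, the leftover set fails to share any single feature value that the removed segment lacks.

k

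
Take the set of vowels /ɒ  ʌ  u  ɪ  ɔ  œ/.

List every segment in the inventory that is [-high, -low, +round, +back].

Eliminate segments failing any feature: /ɒ/ is [+low]; /ʌ/ is [-round]; /u, ɪ/ are [+high]; /œ/ is [-back]. The remaining /ɔ/ satisfy [-high], [-low], [+round], [+back].

ɔ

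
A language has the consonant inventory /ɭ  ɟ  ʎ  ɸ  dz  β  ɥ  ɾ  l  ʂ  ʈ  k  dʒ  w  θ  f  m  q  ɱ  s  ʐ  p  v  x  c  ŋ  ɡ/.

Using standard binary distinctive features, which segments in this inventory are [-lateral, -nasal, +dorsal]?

Eliminate segments failing any feature: /ɭ, ʎ, l/ are [+lateral]; /ɸ, dz, β, ɾ, ʂ, ʈ, dʒ, θ, f, s, ʐ, p, v/ are [-dorsal]; /m, ɱ, ŋ/ are [+nasal]. The remaining /ɟ, ɥ, k, w, q, x, c, ɡ/ satisfy [-lateral], [-nasal], [+dorsal].

ɟ, ɥ, k, w, q, x, c, ɡ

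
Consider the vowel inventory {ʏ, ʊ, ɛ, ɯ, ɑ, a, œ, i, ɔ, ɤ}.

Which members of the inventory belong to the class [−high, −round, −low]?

ɛ, ɤ

Checking each segment against [−high], [−round], [−low]: /ɛ/ (mid front unrounded lax vowel), /ɤ/ (mid back unrounded tense vowel) satisfy every feature; every other segment in the inventory fails at least one.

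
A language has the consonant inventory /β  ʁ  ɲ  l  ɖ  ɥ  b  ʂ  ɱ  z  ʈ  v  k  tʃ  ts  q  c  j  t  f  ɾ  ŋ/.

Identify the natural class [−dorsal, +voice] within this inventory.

β, l, ɖ, b, ɱ, z, v, ɾ

Eliminate segments failing any feature: /ʁ, ɲ, ɥ, k, q, c, j, ŋ/ are [+dorsal]; /ʂ, ʈ, tʃ, ts, t, f/ are [−voice]. The remaining /β, l, ɖ, b, ɱ, z, v, ɾ/ satisfy [−dorsal], [+voice].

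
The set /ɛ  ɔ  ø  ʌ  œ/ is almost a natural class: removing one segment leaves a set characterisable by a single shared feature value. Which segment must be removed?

[tense] groups all but one: /ʌ, ɔ, œ, ɛ/ share [−tense] while /ø/ (mid front rounded tense vowel) alone is [+tense]. Removing any other segment would not leave a single-feature class that excludes it.

ø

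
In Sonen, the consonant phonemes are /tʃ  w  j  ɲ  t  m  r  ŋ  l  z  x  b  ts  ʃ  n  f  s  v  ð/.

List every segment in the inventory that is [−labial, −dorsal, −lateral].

tʃ, t, r, z, ts, ʃ, n, s, ð

Checking each segment against [−labial], [−dorsal], [−lateral]: /tʃ/ (voiceless postalveolar affricate), /t/ (voiceless alveolar stop), /r/ (alveolar trill), /z/ (voiced alveolar fricative), /ts/ (voiceless alveolar affricate), /ʃ/ (voiceless postalveolar fricative), among others, satisfy every feature; every other segment in the inventory fails at least one.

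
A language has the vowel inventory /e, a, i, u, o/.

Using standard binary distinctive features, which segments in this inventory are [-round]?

e, a, i

The feature [round] marks segments produced with lip rounding. In this inventory /e, a, i/ lack that property, so they are [-round]; /u, o/ are [+round].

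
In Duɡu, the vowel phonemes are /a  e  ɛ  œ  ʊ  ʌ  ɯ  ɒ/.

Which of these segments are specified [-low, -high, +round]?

œ

Checking each segment against [-low], [-high], [+round]: /œ/ (mid front rounded lax vowel) satisfies every feature; every other segment in the inventory fails at least one.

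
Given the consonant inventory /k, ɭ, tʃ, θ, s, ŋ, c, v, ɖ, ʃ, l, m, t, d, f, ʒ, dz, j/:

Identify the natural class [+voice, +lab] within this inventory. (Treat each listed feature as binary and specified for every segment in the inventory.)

v, m

Checking each segment against [+voice], [+labial]: /v/ (voiced labiodental fricative), /m/ (bilabial nasal) satisfy every feature; every other segment in the inventory fails at least one.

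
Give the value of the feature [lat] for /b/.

[-lateral]

As the voiced bilabial stop, /b/ is [-lateral].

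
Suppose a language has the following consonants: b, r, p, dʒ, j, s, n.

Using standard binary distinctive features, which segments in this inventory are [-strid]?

The [-strident] segments here are /b, r, p, j, n/; the remaining /dʒ, s/ are [+strident].

b, r, p, j, n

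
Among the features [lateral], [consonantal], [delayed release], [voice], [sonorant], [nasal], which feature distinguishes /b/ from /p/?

The two segments share [−lateral], [+consonantal], [−delayed release], [−sonorant], [−nasal]. The only feature from the list on which they differ: /b/ is [+voice] while /p/ is [−voice].

[voice]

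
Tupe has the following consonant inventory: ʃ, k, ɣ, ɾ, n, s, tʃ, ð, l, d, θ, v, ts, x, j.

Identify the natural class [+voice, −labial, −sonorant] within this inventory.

ɣ, ð, d

The [+voice] segments are /ɣ, ɾ, n, ð, l, d, v, j/.
Of those, [−labial] gives /ɣ, ɾ, n, ð, l, d, j/.
Then [−sonorant] leaves /ɣ, ð, d/.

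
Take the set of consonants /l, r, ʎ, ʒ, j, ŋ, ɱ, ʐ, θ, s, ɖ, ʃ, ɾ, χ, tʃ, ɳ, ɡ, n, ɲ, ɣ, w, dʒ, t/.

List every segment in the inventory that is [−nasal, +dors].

First, the [−nasal] segments are /l, r, ʎ, ʒ, j, ʐ, θ, s, ɖ, ʃ, ɾ, χ, tʃ, ɡ, ɣ, w, dʒ, t/.
Then [+dorsal] leaves /ʎ, j, χ, ɡ, ɣ, w/.

ʎ, j, χ, ɡ, ɣ, w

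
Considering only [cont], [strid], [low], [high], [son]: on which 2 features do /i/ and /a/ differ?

/i/ (high front unrounded tense vowel) and /a/ (low unrounded vowel) agree on [+continuant], [−strident], [+sonorant]. They differ on [high] (/i/ [+], /a/ [−]), [low] (/i/ [−], /a/ [+]).

[high], [low]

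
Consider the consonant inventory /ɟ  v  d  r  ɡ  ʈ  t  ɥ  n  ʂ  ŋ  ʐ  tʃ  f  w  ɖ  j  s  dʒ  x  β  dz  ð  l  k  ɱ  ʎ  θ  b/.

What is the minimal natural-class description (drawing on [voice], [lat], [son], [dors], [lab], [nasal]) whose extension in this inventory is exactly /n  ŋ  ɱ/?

[+nasal]

Every target segment is [+nasal] and no other inventory member is, so one feature is enough.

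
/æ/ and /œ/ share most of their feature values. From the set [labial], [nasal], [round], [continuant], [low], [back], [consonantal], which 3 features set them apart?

[labial], [round], [low]

/æ/ (low front unrounded vowel) and /œ/ (mid front rounded lax vowel) agree on [−nasal], [+continuant], [−back], [−consonantal]. They differ on [labial] (/æ/ [−], /œ/ [+]), [round] (/æ/ [−], /œ/ [+]), [low] (/æ/ [+], /œ/ [−]).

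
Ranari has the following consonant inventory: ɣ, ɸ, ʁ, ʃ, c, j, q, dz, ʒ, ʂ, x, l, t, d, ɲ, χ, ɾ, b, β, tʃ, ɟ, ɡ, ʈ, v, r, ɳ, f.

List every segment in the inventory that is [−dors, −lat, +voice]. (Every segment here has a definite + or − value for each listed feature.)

Eliminate segments failing any feature: /ɣ, ʁ, c, j, q, x, ɲ, χ, ɟ, ɡ/ are [+dorsal]; /ɸ, ʃ, ʂ, t, tʃ, ʈ, f/ are [−voice]; /l/ is [+lateral]. The remaining /dz, ʒ, d, ɾ, b, β, v, r, ɳ/ satisfy [−dorsal], [−lateral], [+voice].

dz, ʒ, d, ɾ, b, β, v, r, ɳ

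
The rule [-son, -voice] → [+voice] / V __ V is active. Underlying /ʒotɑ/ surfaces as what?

[ʒodɑ]

/t/ satisfies [-son, -voice] and sits in V __ V. The [+voice] counterpart of the voiceless alveolar stop is /d/. Other segments in /ʒotɑ/ either fail the structural description or are not in the environment, so the surface form is [ʒodɑ].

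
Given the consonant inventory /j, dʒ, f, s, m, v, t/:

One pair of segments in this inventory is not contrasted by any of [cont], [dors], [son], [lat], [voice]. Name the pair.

On the given features, /f/ and /s/ have an identical profile: [+continuant], [−dorsal], [−sonorant], [−lateral], [−voice]. No other two segments in the inventory coincide on all 5 features. (They do differ in [labial] and [coronal], which are not among the given features.)

f, s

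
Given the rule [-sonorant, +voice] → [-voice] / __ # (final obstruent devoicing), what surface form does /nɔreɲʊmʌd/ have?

[nɔreɲʊmʌt]

Only the final segment /d/ is both word-final and matches the structural description. It is a voiced alveolar stop, so [-sonorant, +voice] holds; changing it to [-voice] with all other features held fixed yields /t/ (voiceless alveolar stop). No other segment meets both the structural description and the environment, so the output is [nɔreɲʊmʌt].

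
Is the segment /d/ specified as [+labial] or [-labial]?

/d/ is the voiced alveolar stop. The feature [labial] marks segments articulated with one or both lips; /d/ lacks this property, so it is [-labial].

[-labial]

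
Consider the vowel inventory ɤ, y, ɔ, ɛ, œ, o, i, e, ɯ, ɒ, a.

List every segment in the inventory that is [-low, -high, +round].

ɔ, œ, o

Checking each segment against [-low], [-high], [+round]: /ɔ/ (mid back rounded lax vowel), /œ/ (mid front rounded lax vowel), /o/ (mid back rounded tense vowel) satisfy every feature; every other segment in the inventory fails at least one.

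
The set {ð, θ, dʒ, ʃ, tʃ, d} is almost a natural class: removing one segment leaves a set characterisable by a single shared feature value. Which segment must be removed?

d

/ð, ʃ, dʒ, θ, tʃ/ are all [+distributed], but /d/ (voiced alveolar stop) is [-distributed]. No other single segment can be removed to leave a set sharing one feature value that the removed segment lacks, so /d/ is the odd one out.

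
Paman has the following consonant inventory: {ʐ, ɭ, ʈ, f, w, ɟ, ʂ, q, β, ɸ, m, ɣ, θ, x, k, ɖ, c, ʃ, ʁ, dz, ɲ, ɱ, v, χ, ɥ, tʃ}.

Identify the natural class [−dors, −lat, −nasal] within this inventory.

ʐ, ʈ, f, ʂ, β, ɸ, θ, ɖ, ʃ, dz, v, tʃ

Eliminate segments failing any feature: /ɭ/ is [+lateral]; /w, ɟ, q, ɣ, x, k, c, ʁ, ɲ, χ, ɥ/ are [+dorsal]; /m, ɱ/ are [+nasal]. The remaining /ʐ, ʈ, f, ʂ, β, ɸ, θ, ɖ, ʃ, dz, v, tʃ/ satisfy [−dorsal], [−lateral], [−nasal].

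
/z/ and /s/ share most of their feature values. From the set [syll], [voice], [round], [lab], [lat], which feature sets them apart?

[voice]

The two segments share [−syllabic], [−round], [−labial], [−lateral]. The only feature from the list on which they differ: /z/ is [+voice] while /s/ is [−voice].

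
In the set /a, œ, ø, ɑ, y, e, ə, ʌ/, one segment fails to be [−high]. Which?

/œ, ɑ, ø, a, ə, e, ʌ/ are all [−high]; /y/ (high front rounded tense vowel) is [+high].

y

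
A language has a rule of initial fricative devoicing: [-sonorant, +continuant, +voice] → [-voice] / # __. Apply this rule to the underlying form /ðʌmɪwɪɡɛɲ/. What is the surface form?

/ð/ satisfies [-sonorant, +continuant, +voice] and sits in # __. The [-voice] counterpart of the voiced dental fricative is /θ/. Other segments in /ðʌmɪwɪɡɛɲ/ either fail the structural description or are not in the environment, so the surface form is [θʌmɪwɪɡɛɲ].

[θʌmɪwɪɡɛɲ]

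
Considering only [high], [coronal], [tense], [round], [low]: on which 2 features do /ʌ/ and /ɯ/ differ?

[high], [tense]

The two segments share [-coronal], [-round], [-low]. The only features from the list on which they differ: /ʌ/ is [-high] while /ɯ/ is [+high]; /ʌ/ is [-tense] while /ɯ/ is [+tense].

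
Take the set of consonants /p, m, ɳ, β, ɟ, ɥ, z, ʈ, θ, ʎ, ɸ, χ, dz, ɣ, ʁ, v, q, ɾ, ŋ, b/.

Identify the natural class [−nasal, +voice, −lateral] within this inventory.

Eliminate segments failing any feature: /p, ʈ, θ, ɸ, χ, q/ are [−voice]; /m, ɳ, ŋ/ are [+nasal]; /ʎ/ is [+lateral]. The remaining /β, ɟ, ɥ, z, dz, ɣ, ʁ, v, ɾ, b/ satisfy [−nasal], [+voice], [−lateral].

β, ɟ, ɥ, z, dz, ɣ, ʁ, v, ɾ, b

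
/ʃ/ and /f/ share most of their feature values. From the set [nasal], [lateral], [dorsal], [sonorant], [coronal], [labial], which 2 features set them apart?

[labial], [coronal]

/ʃ/ (voiceless postalveolar fricative) and /f/ (voiceless labiodental fricative) agree on [−nasal], [−lateral], [−dorsal], [−sonorant]. They differ on [labial] (/ʃ/ [−], /f/ [+]), [coronal] (/ʃ/ [+], /f/ [−]).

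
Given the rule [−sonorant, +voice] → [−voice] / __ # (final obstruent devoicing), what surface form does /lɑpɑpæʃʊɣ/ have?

Only the final segment /ɣ/ is both word-final and matches the structural description. It is a voiced velar fricative, so [−sonorant, +voice] holds; changing it to [−voice] with all other features held fixed yields /x/ (voiceless velar fricative). No other segment meets both the structural description and the environment, so the output is [lɑpɑpæʃʊx].

[lɑpɑpæʃʊx]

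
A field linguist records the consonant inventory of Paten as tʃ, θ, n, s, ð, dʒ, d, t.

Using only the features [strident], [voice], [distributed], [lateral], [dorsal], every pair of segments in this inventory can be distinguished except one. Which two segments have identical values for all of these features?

d, n

Both /d/ and /n/ are [-strident], [+voice], [-distributed], [-lateral], [-dorsal]. Since the list omits [sonorant] and [nasal] — which do distinguish the voiced alveolar stop from the alveolar nasal — this pair collapses; all other pairs remain distinct.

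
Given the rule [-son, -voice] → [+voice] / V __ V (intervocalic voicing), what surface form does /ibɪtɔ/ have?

Only /t/ occurs between two vowels (/ɪ/ __ /ɔ/) and matches the structural description. It is a voiceless alveolar stop, so [-son, -voice] holds; changing it to [+voice] with all other features held fixed yields /d/ (voiced alveolar stop). No other segment meets both the structural description and the environment, so the output is [ibɪdɔ].

[ibɪdɔ]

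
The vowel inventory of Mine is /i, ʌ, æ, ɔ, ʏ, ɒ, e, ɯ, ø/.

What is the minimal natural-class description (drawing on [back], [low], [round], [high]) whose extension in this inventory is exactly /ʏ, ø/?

[-back, +round]

Every target segment is [-back], [+round]; each remaining inventory member fails at least one of these. Each conjunct is needed — [+round] alone would also admit /ɔ, ɒ/; [-back] alone would also admit /i, æ, e/ — and no other single listed feature has exactly this extension, so two is the minimum.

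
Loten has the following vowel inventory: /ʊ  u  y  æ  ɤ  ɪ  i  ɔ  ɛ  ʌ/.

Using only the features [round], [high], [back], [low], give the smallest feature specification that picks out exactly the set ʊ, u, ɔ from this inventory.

[+back, +round]

Every target segment is [+back], [+round]; each remaining inventory member fails at least one of these. Each conjunct is needed — [+round] alone would also admit /y/; [+back] alone would also admit /ɤ, ʌ/ — and no other single listed feature has exactly this extension, so two is the minimum.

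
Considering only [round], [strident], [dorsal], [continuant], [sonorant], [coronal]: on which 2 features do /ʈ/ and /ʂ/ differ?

/ʈ/ (voiceless retroflex stop) and /ʂ/ (voiceless retroflex fricative) agree on [−round], [−dorsal], [−sonorant], [+coronal]. They differ on [continuant] (/ʈ/ [−], /ʂ/ [+]), [strident] (/ʈ/ [−], /ʂ/ [+]).

[continuant], [strident]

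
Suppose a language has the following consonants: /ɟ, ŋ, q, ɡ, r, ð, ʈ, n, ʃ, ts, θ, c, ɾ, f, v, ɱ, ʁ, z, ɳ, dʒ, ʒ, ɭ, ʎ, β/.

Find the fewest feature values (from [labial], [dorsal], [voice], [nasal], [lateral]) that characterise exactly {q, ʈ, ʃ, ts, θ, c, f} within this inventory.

[-voice]

The target set is precisely the extension of [-voice] in this inventory.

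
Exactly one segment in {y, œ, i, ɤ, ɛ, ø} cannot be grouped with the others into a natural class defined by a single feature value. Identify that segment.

[back] groups all but one: /ɛ, i, œ, ø, y/ share [−back] while /ɤ/ (mid back unrounded tense vowel) alone is [+back]. Removing any other segment would not leave a single-feature class that excludes it.

ɤ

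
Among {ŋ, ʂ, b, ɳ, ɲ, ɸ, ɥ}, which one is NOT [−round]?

ɥ

/b, ɲ, ɳ, ŋ, ɸ, ʂ/ are all [−round]; /ɥ/ (labial-palatal glide) is [+round].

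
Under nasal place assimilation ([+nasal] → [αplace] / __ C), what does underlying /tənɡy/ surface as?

In /tənɡy/, the nasal /n/ precedes /ɡ/, which is [+dorsal]. The nasal assimilates in place, becoming the [+dorsal] nasal /ŋ/. The surface form is [təŋɡy].

[təŋɡy]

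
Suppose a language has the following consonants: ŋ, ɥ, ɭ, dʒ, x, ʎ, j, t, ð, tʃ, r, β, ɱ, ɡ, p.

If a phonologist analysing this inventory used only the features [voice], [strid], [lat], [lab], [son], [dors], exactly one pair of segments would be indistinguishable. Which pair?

ŋ, j

On the given features, /ŋ/ and /j/ have an identical profile: [+voice], [-strident], [-lateral], [-labial], [+sonorant], [+dorsal]. No other two segments in the inventory coincide on all 6 features. (They do differ in [nasal], [continuant] and [back], which are not among the given features.)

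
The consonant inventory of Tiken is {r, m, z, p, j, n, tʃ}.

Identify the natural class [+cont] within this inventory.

r, z, j

The feature [continuant] marks segments produced without complete oral closure. In this inventory /r, z, j/ have that property, so they are [+continuant]; /m, p, n, tʃ/ are [-continuant].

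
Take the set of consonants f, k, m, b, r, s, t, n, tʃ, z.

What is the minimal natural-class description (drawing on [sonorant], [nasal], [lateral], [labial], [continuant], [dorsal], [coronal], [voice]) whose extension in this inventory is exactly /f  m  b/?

[+labial]

/f, m, b/ are exactly the [+labial] segments in the inventory, so a single feature suffices.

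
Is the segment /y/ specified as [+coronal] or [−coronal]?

[−coronal]

/y/ is the high front rounded tense vowel, hence [−coronal].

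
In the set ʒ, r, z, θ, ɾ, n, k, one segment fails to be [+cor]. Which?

Every segment except /k/ is [+coronal]. /k/ (voiceless velar stop) is [−coronal], so it is the exception.

k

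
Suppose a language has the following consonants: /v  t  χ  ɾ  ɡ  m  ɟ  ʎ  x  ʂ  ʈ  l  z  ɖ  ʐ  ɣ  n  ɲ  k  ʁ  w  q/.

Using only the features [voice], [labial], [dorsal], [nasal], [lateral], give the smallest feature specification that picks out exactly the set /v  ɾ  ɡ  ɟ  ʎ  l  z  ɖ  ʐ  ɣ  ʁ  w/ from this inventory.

/v, ɾ, ɡ, ɟ, ʎ, l, z, ɖ, ʐ, ɣ, ʁ, w/ are all [+voice], [−nasal], and no other segment in the inventory matches both values. Dropping any one of them over-generates: [−nasal] alone would also admit /t, χ, x, ʂ, …/; [+voice] alone would also admit /m, n, ɲ/. No other single listed feature picks out exactly this set either, so fewer than two features will not do.

[+voice, −nasal]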